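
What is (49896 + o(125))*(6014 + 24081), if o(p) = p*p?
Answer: 1971854495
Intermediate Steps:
o(p) = p²
(49896 + o(125))*(6014 + 24081) = (49896 + 125²)*(6014 + 24081) = (49896 + 15625)*30095 = 65521*30095 = 1971854495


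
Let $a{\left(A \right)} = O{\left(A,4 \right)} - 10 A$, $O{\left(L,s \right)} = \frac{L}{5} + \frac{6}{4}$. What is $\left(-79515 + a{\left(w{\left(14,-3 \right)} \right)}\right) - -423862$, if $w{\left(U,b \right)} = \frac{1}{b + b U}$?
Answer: $\frac{154956923}{450} \approx 3.4435 \cdot 10^{5}$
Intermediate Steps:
$O{\left(L,s \right)} = \frac{3}{2} + \frac{L}{5}$ ($O{\left(L,s \right)} = L \frac{1}{5} + 6 \cdot \frac{1}{4} = \frac{L}{5} + \frac{3}{2} = \frac{3}{2} + \frac{L}{5}$)
$w{\left(U,b \right)} = \frac{1}{b + U b}$
$a{\left(A \right)} = \frac{3}{2} - \frac{49 A}{5}$ ($a{\left(A \right)} = \left(\frac{3}{2} + \frac{A}{5}\right) - 10 A = \frac{3}{2} - \frac{49 A}{5}$)
$\left(-79515 + a{\left(w{\left(14,-3 \right)} \right)}\right) - -423862 = \left(-79515 + \left(\frac{3}{2} - \frac{49 \frac{1}{\left(-3\right) \left(1 + 14\right)}}{5}\right)\right) - -423862 = \left(-79515 + \left(\frac{3}{2} - \frac{49 \left(- \frac{1}{3 \cdot 15}\right)}{5}\right)\right) + 423862 = \left(-79515 + \left(\frac{3}{2} - \frac{49 \left(\left(- \frac{1}{3}\right) \frac{1}{15}\right)}{5}\right)\right) + 423862 = \left(-79515 + \left(\frac{3}{2} - - \frac{49}{225}\right)\right) + 423862 = \left(-79515 + \left(\frac{3}{2} + \frac{49}{225}\right)\right) + 423862 = \left(-79515 + \frac{773}{450}\right) + 423862 = - \frac{35780977}{450} + 423862 = \frac{154956923}{450}$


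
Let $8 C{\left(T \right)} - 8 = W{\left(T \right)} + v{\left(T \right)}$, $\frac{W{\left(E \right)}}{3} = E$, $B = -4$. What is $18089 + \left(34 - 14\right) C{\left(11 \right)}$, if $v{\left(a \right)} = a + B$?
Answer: $18209$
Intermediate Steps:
$W{\left(E \right)} = 3 E$
$v{\left(a \right)} = -4 + a$ ($v{\left(a \right)} = a - 4 = -4 + a$)
$C{\left(T \right)} = \frac{1}{2} + \frac{T}{2}$ ($C{\left(T \right)} = 1 + \frac{3 T + \left(-4 + T\right)}{8} = 1 + \frac{-4 + 4 T}{8} = 1 + \left(- \frac{1}{2} + \frac{T}{2}\right) = \frac{1}{2} + \frac{T}{2}$)
$18089 + \left(34 - 14\right) C{\left(11 \right)} = 18089 + \left(34 - 14\right) \left(\frac{1}{2} + \frac{1}{2} \cdot 11\right) = 18089 + 20 \left(\frac{1}{2} + \frac{11}{2}\right) = 18089 + 20 \cdot 6 = 18089 + 120 = 18209$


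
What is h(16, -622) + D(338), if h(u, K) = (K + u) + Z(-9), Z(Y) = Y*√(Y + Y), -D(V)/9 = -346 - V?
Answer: 5550 - 27*I*√2 ≈ 5550.0 - 38.184*I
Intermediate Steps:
D(V) = 3114 + 9*V (D(V) = -9*(-346 - V) = 3114 + 9*V)
Z(Y) = √2*Y^(3/2) (Z(Y) = Y*√(2*Y) = Y*(√2*√Y) = √2*Y^(3/2))
h(u, K) = K + u - 27*I*√2 (h(u, K) = (K + u) + √2*(-9)^(3/2) = (K + u) + √2*(-27*I) = (K + u) - 27*I*√2 = K + u - 27*I*√2)
h(16, -622) + D(338) = (-622 + 16 - 27*I*√2) + (3114 + 9*338) = (-606 - 27*I*√2) + (3114 + 3042) = (-606 - 27*I*√2) + 6156 = 5550 - 27*I*√2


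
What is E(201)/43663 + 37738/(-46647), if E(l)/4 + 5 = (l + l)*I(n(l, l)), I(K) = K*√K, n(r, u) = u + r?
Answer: -1648687234/2036747961 + 646416*√402/43663 ≈ 296.02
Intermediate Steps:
n(r, u) = r + u
I(K) = K^(3/2)
E(l) = -20 + 16*√2*l^(5/2) (E(l) = -20 + 4*((l + l)*(l + l)^(3/2)) = -20 + 4*((2*l)*(2*l)^(3/2)) = -20 + 4*((2*l)*(2*√2*l^(3/2))) = -20 + 4*(4*√2*l^(5/2)) = -20 + 16*√2*l^(5/2))
E(201)/43663 + 37738/(-46647) = (-20 + 16*√2*201^(5/2))/43663 + 37738/(-46647) = (-20 + 16*√2*(40401*√201))*(1/43663) + 37738*(-1/46647) = (-20 + 646416*√402)*(1/43663) - 37738/46647 = (-20/43663 + 646416*√402/43663) - 37738/46647 = -1648687234/2036747961 + 646416*√402/43663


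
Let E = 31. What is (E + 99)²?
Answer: 16900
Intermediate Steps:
(E + 99)² = (31 + 99)² = 130² = 16900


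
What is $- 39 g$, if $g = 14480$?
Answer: $-564720$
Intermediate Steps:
$- 39 g = \left(-39\right) 14480 = -564720$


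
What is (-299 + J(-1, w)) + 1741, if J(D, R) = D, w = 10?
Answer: 1441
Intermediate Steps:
(-299 + J(-1, w)) + 1741 = (-299 - 1) + 1741 = -300 + 1741 = 1441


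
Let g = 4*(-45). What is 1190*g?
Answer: -214200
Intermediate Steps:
g = -180
1190*g = 1190*(-180) = -214200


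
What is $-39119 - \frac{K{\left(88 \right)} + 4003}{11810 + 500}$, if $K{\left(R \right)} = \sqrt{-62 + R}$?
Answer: $- \frac{481558893}{12310} - \frac{\sqrt{26}}{12310} \approx -39119.0$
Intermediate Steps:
$-39119 - \frac{K{\left(88 \right)} + 4003}{11810 + 500} = -39119 - \frac{\sqrt{-62 + 88} + 4003}{11810 + 500} = -39119 - \frac{\sqrt{26} + 4003}{12310} = -39119 - \left(4003 + \sqrt{26}\right) \frac{1}{12310} = -39119 - \left(\frac{4003}{12310} + \frac{\sqrt{26}}{12310}\right) = - \frac{481558893}{12310} - \frac{\sqrt{26}}{12310}$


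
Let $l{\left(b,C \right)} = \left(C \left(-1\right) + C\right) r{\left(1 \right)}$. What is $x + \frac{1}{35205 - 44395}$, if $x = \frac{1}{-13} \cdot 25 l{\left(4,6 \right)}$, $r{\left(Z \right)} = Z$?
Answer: $- \frac{1}{9190} \approx -0.00010881$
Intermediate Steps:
$l{\left(b,C \right)} = 0$ ($l{\left(b,C \right)} = \left(C \left(-1\right) + C\right) 1 = \left(- C + C\right) 1 = 0 \cdot 1 = 0$)
$x = 0$ ($x = \frac{1}{-13} \cdot 25 \cdot 0 = \left(- \frac{1}{13}\right) 25 \cdot 0 = \left(- \frac{25}{13}\right) 0 = 0$)
$x + \frac{1}{35205 - 44395} = 0 + \frac{1}{35205 - 44395} = 0 + \frac{1}{-9190} = 0 - \frac{1}{9190} = - \frac{1}{9190}$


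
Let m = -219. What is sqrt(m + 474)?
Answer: sqrt(255) ≈ 15.969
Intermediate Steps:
sqrt(m + 474) = sqrt(-219 + 474) = sqrt(255)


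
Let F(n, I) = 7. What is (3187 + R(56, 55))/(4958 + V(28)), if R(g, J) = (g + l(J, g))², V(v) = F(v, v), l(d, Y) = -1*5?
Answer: 5788/4965 ≈ 1.1658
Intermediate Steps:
l(d, Y) = -5
V(v) = 7
R(g, J) = (-5 + g)² (R(g, J) = (g - 5)² = (-5 + g)²)
(3187 + R(56, 55))/(4958 + V(28)) = (3187 + (-5 + 56)²)/(4958 + 7) = (3187 + 51²)/4965 = (3187 + 2601)*(1/4965) = 5788*(1/4965) = 5788/4965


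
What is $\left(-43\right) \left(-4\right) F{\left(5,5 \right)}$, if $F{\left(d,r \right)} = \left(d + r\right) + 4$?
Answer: $2408$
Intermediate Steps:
$F{\left(d,r \right)} = 4 + d + r$
$\left(-43\right) \left(-4\right) F{\left(5,5 \right)} = \left(-43\right) \left(-4\right) \left(4 + 5 + 5\right) = 172 \cdot 14 = 2408$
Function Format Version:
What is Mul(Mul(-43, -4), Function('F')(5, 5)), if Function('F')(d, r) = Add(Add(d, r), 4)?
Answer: 2408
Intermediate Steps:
Function('F')(d, r) = Add(4, d, r)
Mul(Mul(-43, -4), Function('F')(5, 5)) = Mul(Mul(-43, -4), Add(4, 5, 5)) = Mul(172, 14) = 2408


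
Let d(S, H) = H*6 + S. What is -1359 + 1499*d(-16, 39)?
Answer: 325423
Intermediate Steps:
d(S, H) = S + 6*H (d(S, H) = 6*H + S = S + 6*H)
-1359 + 1499*d(-16, 39) = -1359 + 1499*(-16 + 6*39) = -1359 + 1499*(-16 + 234) = -1359 + 1499*218 = -1359 + 326782 = 325423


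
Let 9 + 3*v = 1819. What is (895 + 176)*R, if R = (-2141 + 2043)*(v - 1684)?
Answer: 113424612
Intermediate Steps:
v = 1810/3 (v = -3 + (⅓)*1819 = -3 + 1819/3 = 1810/3 ≈ 603.33)
R = 317716/3 (R = (-2141 + 2043)*(1810/3 - 1684) = -98*(-3242/3) = 317716/3 ≈ 1.0591e+5)
(895 + 176)*R = (895 + 176)*(317716/3) = 1071*(317716/3) = 113424612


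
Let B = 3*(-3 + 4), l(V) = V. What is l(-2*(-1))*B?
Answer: 6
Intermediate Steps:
B = 3 (B = 3*1 = 3)
l(-2*(-1))*B = -2*(-1)*3 = 2*3 = 6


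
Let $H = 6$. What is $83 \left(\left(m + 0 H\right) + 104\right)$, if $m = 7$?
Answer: $9213$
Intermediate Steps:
$83 \left(\left(m + 0 H\right) + 104\right) = 83 \left(\left(7 + 0 \cdot 6\right) + 104\right) = 83 \left(\left(7 + 0\right) + 104\right) = 83 \left(7 + 104\right) = 83 \cdot 111 = 9213$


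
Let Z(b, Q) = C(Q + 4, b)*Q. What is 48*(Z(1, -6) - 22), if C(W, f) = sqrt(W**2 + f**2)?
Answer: -1056 - 288*sqrt(5) ≈ -1700.0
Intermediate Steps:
Z(b, Q) = Q*sqrt(b**2 + (4 + Q)**2) (Z(b, Q) = sqrt((Q + 4)**2 + b**2)*Q = sqrt((4 + Q)**2 + b**2)*Q = sqrt(b**2 + (4 + Q)**2)*Q = Q*sqrt(b**2 + (4 + Q)**2))
48*(Z(1, -6) - 22) = 48*(-6*sqrt(1**2 + (4 - 6)**2) - 22) = 48*(-6*sqrt(1 + (-2)**2) - 22) = 48*(-6*sqrt(1 + 4) - 22) = 48*(-6*sqrt(5) - 22) = 48*(-22 - 6*sqrt(5)) = -1056 - 288*sqrt(5)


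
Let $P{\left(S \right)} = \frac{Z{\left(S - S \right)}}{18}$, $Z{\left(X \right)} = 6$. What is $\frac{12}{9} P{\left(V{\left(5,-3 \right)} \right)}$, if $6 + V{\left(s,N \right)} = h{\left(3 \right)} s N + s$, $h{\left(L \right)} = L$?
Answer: $\frac{4}{9} \approx 0.44444$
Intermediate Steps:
$V{\left(s,N \right)} = -6 + s + 3 N s$ ($V{\left(s,N \right)} = -6 + \left(3 s N + s\right) = -6 + \left(3 N s + s\right) = -6 + \left(s + 3 N s\right) = -6 + s + 3 N s$)
$P{\left(S \right)} = \frac{1}{3}$ ($P{\left(S \right)} = \frac{6}{18} = 6 \cdot \frac{1}{18} = \frac{1}{3}$)
$\frac{12}{9} P{\left(V{\left(5,-3 \right)} \right)} = \frac{12}{9} \cdot \frac{1}{3} = 12 \cdot \frac{1}{9} \cdot \frac{1}{3} = \frac{4}{3} \cdot \frac{1}{3} = \frac{4}{9}$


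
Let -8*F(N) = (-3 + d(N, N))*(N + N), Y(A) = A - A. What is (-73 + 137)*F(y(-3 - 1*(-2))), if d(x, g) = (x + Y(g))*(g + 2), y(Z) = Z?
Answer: -64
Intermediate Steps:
Y(A) = 0
d(x, g) = x*(2 + g) (d(x, g) = (x + 0)*(g + 2) = x*(2 + g))
F(N) = -N*(-3 + N*(2 + N))/4 (F(N) = -(-3 + N*(2 + N))*(N + N)/8 = -(-3 + N*(2 + N))*2*N/8 = -N*(-3 + N*(2 + N))/4)
(-73 + 137)*F(y(-3 - 1*(-2))) = (-73 + 137)*((-3 - 1*(-2))*(3 - (-3 - 1*(-2))**2 - 2*(-3 - 1*(-2)))/4) = 64*((-3 + 2)*(3 - (-3 + 2)**2 - 2*(-3 + 2))/4) = 64*((1/4)*(-1)*(3 - 1*(-1)**2 - 2*(-1))) = 64*((1/4)*(-1)*(3 - 1*1 + 2)) = 64*((1/4)*(-1)*(3 - 1 + 2)) = 64*((1/4)*(-1)*4) = 64*(-1) = -64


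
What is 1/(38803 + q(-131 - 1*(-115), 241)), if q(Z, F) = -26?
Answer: 1/38777 ≈ 2.5788e-5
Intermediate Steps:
1/(38803 + q(-131 - 1*(-115), 241)) = 1/(38803 - 26) = 1/38777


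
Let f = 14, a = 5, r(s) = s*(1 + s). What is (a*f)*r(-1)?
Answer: 0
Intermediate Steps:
(a*f)*r(-1) = (5*14)*(-(1 - 1)) = 70*(-1*0) = 70*0 = 0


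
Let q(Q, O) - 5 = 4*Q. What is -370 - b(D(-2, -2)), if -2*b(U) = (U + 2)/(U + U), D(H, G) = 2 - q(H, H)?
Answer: -7393/20 ≈ -369.65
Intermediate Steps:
q(Q, O) = 5 + 4*Q
D(H, G) = -3 - 4*H (D(H, G) = 2 - (5 + 4*H) = 2 + (-5 - 4*H) = -3 - 4*H)
b(U) = -(2 + U)/(4*U) (b(U) = -(U + 2)/(2*(U + U)) = -(2 + U)/(2*(2*U)) = -(2 + U)*1/(2*U)/2 = -(2 + U)/(4*U))
-370 - b(D(-2, -2)) = -370 - (-2 - (-3 - 4*(-2)))/(4*(-3 - 4*(-2))) = -370 - (-2 - (-3 + 8))/(4*(-3 + 8)) = -370 - (-2 - 1*5)/(4*5) = -370 - (-2 - 5)/(4*5) = -370 - (-7)/(4*5) = -370 - 1*(-7/20) = -370 + 7/20 = -7393/20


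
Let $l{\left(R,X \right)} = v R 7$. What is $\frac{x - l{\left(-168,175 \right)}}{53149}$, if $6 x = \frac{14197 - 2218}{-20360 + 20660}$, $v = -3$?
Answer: $- \frac{704269}{10629800} \approx -0.066254$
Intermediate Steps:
$l{\left(R,X \right)} = - 21 R$ ($l{\left(R,X \right)} = - 3 R 7 = - 21 R$)
$x = \frac{1331}{200}$ ($x = \frac{\left(14197 - 2218\right) \frac{1}{-20360 + 20660}}{6} = \frac{11979 \cdot \frac{1}{300}}{6} = \frac{1}{6} \cdot \frac{3993}{100} = \frac{1331}{200} \approx 6.655$)
$\frac{x - l{\left(-168,175 \right)}}{53149} = \frac{\frac{1331}{200} - \left(-21\right) \left(-168\right)}{53149} = \left(\frac{1331}{200} - 3528\right) \frac{1}{53149} = \left(- \frac{704269}{200}\right) \frac{1}{53149} = - \frac{704269}{10629800}$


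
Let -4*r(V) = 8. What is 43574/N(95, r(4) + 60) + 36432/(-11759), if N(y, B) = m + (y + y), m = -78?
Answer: 23104831/59864 ≈ 385.96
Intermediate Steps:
r(V) = -2 (r(V) = -1/4*8 = -2)
N(y, B) = -78 + 2*y (N(y, B) = -78 + (y + y) = -78 + 2*y)
43574/N(95, r(4) + 60) + 36432/(-11759) = 43574/(-78 + 2*95) + 36432/(-11759) = 43574/(-78 + 190) + 36432*(-1/11759) = 43574/112 - 3312/1069 = 43574*(1/112) - 3312/1069 = 21787/56 - 3312/1069 = 23104831/59864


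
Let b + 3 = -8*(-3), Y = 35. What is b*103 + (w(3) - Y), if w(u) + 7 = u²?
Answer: 2130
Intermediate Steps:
w(u) = -7 + u²
b = 21 (b = -3 - 8*(-3) = -3 + 24 = 21)
b*103 + (w(3) - Y) = 21*103 + ((-7 + 3²) - 1*35) = 2163 + ((-7 + 9) - 35) = 2163 + (2 - 35) = 2163 - 33 = 2130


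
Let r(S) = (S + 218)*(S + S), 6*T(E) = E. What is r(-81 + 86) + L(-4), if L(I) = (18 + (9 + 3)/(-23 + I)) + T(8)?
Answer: 20240/9 ≈ 2248.9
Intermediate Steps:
T(E) = E/6
L(I) = 58/3 + 12/(-23 + I) (L(I) = (18 + (9 + 3)/(-23 + I)) + (⅙)*8 = (18 + 12/(-23 + I)) + 4/3 = 58/3 + 12/(-23 + I))
r(S) = 2*S*(218 + S) (r(S) = (218 + S)*(2*S) = 2*S*(218 + S))
r(-81 + 86) + L(-4) = 2*(-81 + 86)*(218 + (-81 + 86)) + 2*(-649 + 29*(-4))/(3*(-23 - 4)) = 2*5*(218 + 5) + (⅔)*(-649 - 116)/(-27) = 2*5*223 + (⅔)*(-1/27)*(-765) = 2230 + 170/9 = 20240/9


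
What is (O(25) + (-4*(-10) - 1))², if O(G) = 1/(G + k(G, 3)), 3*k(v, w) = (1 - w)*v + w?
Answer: 1199025/784 ≈ 1529.4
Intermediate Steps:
k(v, w) = w/3 + v*(1 - w)/3 (k(v, w) = ((1 - w)*v + w)/3 = (v*(1 - w) + w)/3 = (w + v*(1 - w))/3 = w/3 + v*(1 - w)/3)
O(G) = 1/(1 + G/3) (O(G) = 1/(G + (G/3 + (⅓)*3 - ⅓*G*3)) = 1/(G + (G/3 + 1 - G)) = 1/(G + (1 - 2*G/3)) = 1/(1 + G/3))
(O(25) + (-4*(-10) - 1))² = (3/(3 + 25) + (-4*(-10) - 1))² = (3/28 + (40 - 1))² = (3*(1/28) + 39)² = (3/28 + 39)² = (1095/28)² = 1199025/784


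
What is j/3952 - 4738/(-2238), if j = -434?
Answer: 4438321/2211144 ≈ 2.0073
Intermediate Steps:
j/3952 - 4738/(-2238) = -434/3952 - 4738/(-2238) = -434*1/3952 - 4738*(-1/2238) = -217/1976 + 2369/1119 = 4438321/2211144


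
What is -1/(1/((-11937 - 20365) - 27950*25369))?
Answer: 1528532988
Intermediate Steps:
-1/(1/((-11937 - 20365) - 27950*25369)) = -1/((1/25369)/(-32302 - 27950)) = -1/((1/25369)/(-60252)) = -1/((-1/60252*1/25369)) = -1/(-1/1528532988) = -1*(-1528532988) = 1528532988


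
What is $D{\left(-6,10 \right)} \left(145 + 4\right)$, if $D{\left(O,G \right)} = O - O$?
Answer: $0$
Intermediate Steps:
$D{\left(O,G \right)} = 0$
$D{\left(-6,10 \right)} \left(145 + 4\right) = 0 \left(145 + 4\right) = 0 \cdot 149 = 0$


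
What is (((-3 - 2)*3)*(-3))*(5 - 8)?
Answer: -135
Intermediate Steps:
(((-3 - 2)*3)*(-3))*(5 - 8) = (-5*3*(-3))*(-3) = -15*(-3)*(-3) = 45*(-3) = -135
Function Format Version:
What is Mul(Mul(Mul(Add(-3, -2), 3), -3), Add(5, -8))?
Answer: -135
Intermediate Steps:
Mul(Mul(Mul(Add(-3, -2), 3), -3), Add(5, -8)) = Mul(Mul(Mul(-5, 3), -3), -3) = Mul(Mul(-15, -3), -3) = Mul(45, -3) = -135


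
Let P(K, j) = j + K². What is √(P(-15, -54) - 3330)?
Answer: 9*I*√39 ≈ 56.205*I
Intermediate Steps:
√(P(-15, -54) - 3330) = √((-54 + (-15)²) - 3330) = √((-54 + 225) - 3330) = √(171 - 3330) = √(-3159) = 9*I*√39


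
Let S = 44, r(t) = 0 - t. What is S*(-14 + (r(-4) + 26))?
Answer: 704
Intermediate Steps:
r(t) = -t
S*(-14 + (r(-4) + 26)) = 44*(-14 + (-1*(-4) + 26)) = 44*(-14 + (4 + 26)) = 44*(-14 + 30) = 44*16 = 704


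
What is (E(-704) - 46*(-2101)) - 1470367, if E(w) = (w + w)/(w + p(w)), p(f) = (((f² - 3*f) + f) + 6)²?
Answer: -84840603779617681/61759705049 ≈ -1.3737e+6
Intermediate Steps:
p(f) = (6 + f² - 2*f)² (p(f) = ((f² - 2*f) + 6)² = (6 + f² - 2*f)²)
E(w) = 2*w/(w + (6 + w² - 2*w)²) (E(w) = (w + w)/(w + (6 + w² - 2*w)²) = (2*w)/(w + (6 + w² - 2*w)²) = 2*w/(w + (6 + w² - 2*w)²))
(E(-704) - 46*(-2101)) - 1470367 = (2*(-704)/(-704 + (6 + (-704)² - 2*(-704))²) - 46*(-2101)) - 1470367 = (2*(-704)/(-704 + (6 + 495616 + 1408)²) + 96646) - 1470367 = (2*(-704)/(-704 + 497030²) + 96646) - 1470367 = (2*(-704)/(-704 + 247038820900) + 96646) - 1470367 = (2*(-704)/247038820196 + 96646) - 1470367 = (2*(-704)*(1/247038820196) + 96646) - 1470367 = (-352/61759705049 + 96646) - 1470367 = 5968828454165302/61759705049 - 1470367 = -84840603779617681/61759705049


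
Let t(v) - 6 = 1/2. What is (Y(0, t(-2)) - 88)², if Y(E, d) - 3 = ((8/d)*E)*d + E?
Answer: 7225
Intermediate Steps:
t(v) = 13/2 (t(v) = 6 + 1/2 = 6 + ½ = 13/2)
Y(E, d) = 3 + 9*E (Y(E, d) = 3 + (((8/d)*E)*d + E) = 3 + ((8*E/d)*d + E) = 3 + (8*E + E) = 3 + 9*E)
(Y(0, t(-2)) - 88)² = ((3 + 9*0) - 88)² = ((3 + 0) - 88)² = (3 - 88)² = (-85)² = 7225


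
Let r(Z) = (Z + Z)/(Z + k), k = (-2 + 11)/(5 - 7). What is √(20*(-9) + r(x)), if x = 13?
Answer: 8*I*√799/17 ≈ 13.302*I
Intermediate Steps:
k = -9/2 (k = 9/(-2) = 9*(-½) = -9/2 ≈ -4.5000)
r(Z) = 2*Z/(-9/2 + Z) (r(Z) = (Z + Z)/(Z - 9/2) = (2*Z)/(-9/2 + Z) = 2*Z/(-9/2 + Z))
√(20*(-9) + r(x)) = √(20*(-9) + 4*13/(-9 + 2*13)) = √(-180 + 4*13/(-9 + 26)) = √(-180 + 4*13/17) = √(-180 + 4*13*(1/17)) = √(-180 + 52/17) = √(-3008/17) = 8*I*√799/17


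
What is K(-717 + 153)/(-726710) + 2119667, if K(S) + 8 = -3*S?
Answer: 770191601943/363355 ≈ 2.1197e+6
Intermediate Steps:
K(S) = -8 - 3*S
K(-717 + 153)/(-726710) + 2119667 = (-8 - 3*(-717 + 153))/(-726710) + 2119667 = (-8 - 3*(-564))*(-1/726710) + 2119667 = (-8 + 1692)*(-1/726710) + 2119667 = 1684*(-1/726710) + 2119667 = -842/363355 + 2119667 = 770191601943/363355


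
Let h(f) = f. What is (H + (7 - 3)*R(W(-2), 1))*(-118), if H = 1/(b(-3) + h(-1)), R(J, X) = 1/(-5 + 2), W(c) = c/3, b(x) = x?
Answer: 1121/6 ≈ 186.83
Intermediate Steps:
W(c) = c/3 (W(c) = c*(⅓) = c/3)
R(J, X) = -⅓ (R(J, X) = 1/(-3) = -⅓)
H = -¼ (H = 1/(-3 - 1) = 1/(-4) = -¼ ≈ -0.25000)
(H + (7 - 3)*R(W(-2), 1))*(-118) = (-¼ + (7 - 3)*(-⅓))*(-118) = (-¼ + 4*(-⅓))*(-118) = (-¼ - 4/3)*(-118) = -19/12*(-118) = 1121/6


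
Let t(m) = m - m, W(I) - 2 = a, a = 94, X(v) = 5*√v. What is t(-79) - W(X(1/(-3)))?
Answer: -96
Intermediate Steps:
W(I) = 96 (W(I) = 2 + 94 = 96)
t(m) = 0
t(-79) - W(X(1/(-3))) = 0 - 1*96 = 0 - 96 = -96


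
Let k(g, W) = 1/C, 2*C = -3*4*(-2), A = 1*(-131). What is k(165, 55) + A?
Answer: -1571/12 ≈ -130.92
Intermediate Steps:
A = -131
C = 12 (C = (-3*4*(-2))/2 = (-12*(-2))/2 = (1/2)*24 = 12)
k(g, W) = 1/12
k(165, 55) + A = 1/12 - 131 = -1571/12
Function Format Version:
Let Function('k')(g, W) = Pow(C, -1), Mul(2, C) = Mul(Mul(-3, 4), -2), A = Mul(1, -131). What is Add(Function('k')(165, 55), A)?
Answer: Rational(-1571, 12) ≈ -130.92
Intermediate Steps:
A = -131
C = 12 (C = Mul(Rational(1, 2), Mul(Mul(-3, 4), -2)) = Mul(Rational(1, 2), Mul(-12, -2)) = Mul(Rational(1, 2), 24) = 12)
Function('k')(g, W) = Rational(1, 12) (Function('k')(g, W) = Pow(12, -1) = Rational(1, 12))
Add(Function('k')(165, 55), A) = Add(Rational(1, 12), -131) = Rational(-1571, 12)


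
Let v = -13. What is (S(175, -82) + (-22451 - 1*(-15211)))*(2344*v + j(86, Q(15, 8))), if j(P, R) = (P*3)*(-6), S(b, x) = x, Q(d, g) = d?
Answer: 234450440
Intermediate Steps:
j(P, R) = -18*P (j(P, R) = (3*P)*(-6) = -18*P)
(S(175, -82) + (-22451 - 1*(-15211)))*(2344*v + j(86, Q(15, 8))) = (-82 + (-22451 - 1*(-15211)))*(2344*(-13) - 18*86) = (-82 + (-22451 + 15211))*(-30472 - 1548) = (-82 - 7240)*(-32020) = -7322*(-32020) = 234450440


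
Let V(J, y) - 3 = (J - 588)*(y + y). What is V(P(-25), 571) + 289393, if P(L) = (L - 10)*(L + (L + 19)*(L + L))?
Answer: -11373850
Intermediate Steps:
P(L) = (-10 + L)*(L + 2*L*(19 + L)) (P(L) = (-10 + L)*(L + (19 + L)*(2*L)) = (-10 + L)*(L + 2*L*(19 + L)))
V(J, y) = 3 + 2*y*(-588 + J) (V(J, y) = 3 + (J - 588)*(y + y) = 3 + (-588 + J)*(2*y) = 3 + 2*y*(-588 + J))
V(P(-25), 571) + 289393 = (3 - 1176*571 + 2*(-25*(-390 + 2*(-25)**2 + 19*(-25)))*571) + 289393 = (3 - 671496 + 2*(-25*(-390 + 2*625 - 475))*571) + 289393 = (3 - 671496 + 2*(-25*(-390 + 1250 - 475))*571) + 289393 = (3 - 671496 + 2*(-25*385)*571) + 289393 = (3 - 671496 + 2*(-9625)*571) + 289393 = (3 - 671496 - 10991750) + 289393 = -11663243 + 289393 = -11373850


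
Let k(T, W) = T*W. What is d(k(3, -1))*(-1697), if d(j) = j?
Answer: 5091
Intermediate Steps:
d(k(3, -1))*(-1697) = (3*(-1))*(-1697) = -3*(-1697) = 5091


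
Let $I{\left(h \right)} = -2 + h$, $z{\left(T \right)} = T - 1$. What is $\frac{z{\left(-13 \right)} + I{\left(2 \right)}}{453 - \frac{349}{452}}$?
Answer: $- \frac{904}{29201} \approx -0.030958$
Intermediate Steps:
$z{\left(T \right)} = -1 + T$
$\frac{z{\left(-13 \right)} + I{\left(2 \right)}}{453 - \frac{349}{452}} = \frac{\left(-1 - 13\right) + \left(-2 + 2\right)}{453 - \frac{349}{452}} = \frac{-14 + 0}{453 - \frac{349}{452}} = - \frac{14}{453 - \frac{349}{452}} = - \frac{14}{\frac{204407}{452}} = \left(-14\right) \frac{452}{204407} = - \frac{904}{29201}$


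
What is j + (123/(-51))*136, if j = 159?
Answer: -169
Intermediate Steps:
j + (123/(-51))*136 = 159 + (123/(-51))*136 = 159 + (123*(-1/51))*136 = 159 - 41/17*136 = 159 - 328 = -169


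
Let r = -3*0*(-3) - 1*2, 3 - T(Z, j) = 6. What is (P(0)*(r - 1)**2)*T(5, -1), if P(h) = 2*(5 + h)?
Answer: -270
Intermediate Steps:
T(Z, j) = -3 (T(Z, j) = 3 - 1*6 = 3 - 6 = -3)
r = -2 (r = 0*(-3) - 2 = 0 - 2 = -2)
P(h) = 10 + 2*h
(P(0)*(r - 1)**2)*T(5, -1) = ((10 + 2*0)*(-2 - 1)**2)*(-3) = ((10 + 0)*(-3)**2)*(-3) = (10*9)*(-3) = 90*(-3) = -270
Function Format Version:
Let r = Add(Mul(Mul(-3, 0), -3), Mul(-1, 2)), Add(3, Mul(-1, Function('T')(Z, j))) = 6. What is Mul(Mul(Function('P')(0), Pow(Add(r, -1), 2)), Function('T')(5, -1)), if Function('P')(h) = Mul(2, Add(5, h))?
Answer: -270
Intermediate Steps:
Function('T')(Z, j) = -3 (Function('T')(Z, j) = Add(3, Mul(-1, 6)) = Add(3, -6) = -3)
r = -2 (r = Add(Mul(0, -3), -2) = Add(0, -2) = -2)
Function('P')(h) = Add(10, Mul(2, h))
Mul(Mul(Function('P')(0), Pow(Add(r, -1), 2)), Function('T')(5, -1)) = Mul(Mul(Add(10, Mul(2, 0)), Pow(Add(-2, -1), 2)), -3) = Mul(Mul(Add(10, 0), Pow(-3, 2)), -3) = Mul(Mul(10, 9), -3) = Mul(90, -3) = -270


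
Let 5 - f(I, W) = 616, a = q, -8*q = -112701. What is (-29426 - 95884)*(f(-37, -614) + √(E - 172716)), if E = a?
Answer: 76564410 - 563895*I*√31334/2 ≈ 7.6564e+7 - 4.9909e+7*I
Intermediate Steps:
q = 112701/8 (q = -⅛*(-112701) = 112701/8 ≈ 14088.)
a = 112701/8 ≈ 14088.
E = 112701/8 ≈ 14088.
f(I, W) = -611 (f(I, W) = 5 - 1*616 = 5 - 616 = -611)
(-29426 - 95884)*(f(-37, -614) + √(E - 172716)) = (-29426 - 95884)*(-611 + √(112701/8 - 172716)) = -125310*(-611 + √(-1269027/8)) = -125310*(-611 + 9*I*√31334/4) = 76564410 - 563895*I*√31334/2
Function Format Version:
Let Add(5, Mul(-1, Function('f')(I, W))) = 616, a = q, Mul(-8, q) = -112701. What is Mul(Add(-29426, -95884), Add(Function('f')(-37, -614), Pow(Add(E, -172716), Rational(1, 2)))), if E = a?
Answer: Add(76564410, Mul(Rational(-563895, 2), I, Pow(31334, Rational(1, 2)))) ≈ Add(7.6564e+7, Mul(-4.9909e+7, I))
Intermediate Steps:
q = Rational(112701, 8) (q = Mul(Rational(-1, 8), -112701) = Rational(112701, 8) ≈ 14088.)
a = Rational(112701, 8) ≈ 14088.
E = Rational(112701, 8) ≈ 14088.
Function('f')(I, W) = -611 (Function('f')(I, W) = Add(5, Mul(-1, 616)) = Add(5, -616) = -611)
Mul(Add(-29426, -95884), Add(Function('f')(-37, -614), Pow(Add(E, -172716), Rational(1, 2)))) = Mul(Add(-29426, -95884), Add(-611, Pow(Add(Rational(112701, 8), -172716), Rational(1, 2)))) = Mul(-125310, Add(-611, Pow(Rational(-1269027, 8), Rational(1, 2)))) = Mul(-125310, Add(-611, Mul(Rational(9, 4), I, Pow(31334, Rational(1, 2))))) = Add(76564410, Mul(Rational(-563895, 2), I, Pow(31334, Rational(1, 2))))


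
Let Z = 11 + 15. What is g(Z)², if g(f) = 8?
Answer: 64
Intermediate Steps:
Z = 26
g(Z)² = 8² = 64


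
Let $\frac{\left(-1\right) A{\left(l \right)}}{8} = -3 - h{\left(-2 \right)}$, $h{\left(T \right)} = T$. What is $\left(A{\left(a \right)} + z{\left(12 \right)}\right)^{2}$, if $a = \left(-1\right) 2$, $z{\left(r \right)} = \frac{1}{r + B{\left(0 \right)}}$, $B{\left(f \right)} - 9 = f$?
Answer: $\frac{28561}{441} \approx 64.764$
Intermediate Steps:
$B{\left(f \right)} = 9 + f$
$z{\left(r \right)} = \frac{1}{9 + r}$ ($z{\left(r \right)} = \frac{1}{r + \left(9 + 0\right)} = \frac{1}{r + 9} = \frac{1}{9 + r}$)
$a = -2$
$A{\left(l \right)} = 8$ ($A{\left(l \right)} = - 8 \left(-3 - -2\right) = - 8 \left(-3 + 2\right) = \left(-8\right) \left(-1\right) = 8$)
$\left(A{\left(a \right)} + z{\left(12 \right)}\right)^{2} = \left(8 + \frac{1}{9 + 12}\right)^{2} = \left(8 + \frac{1}{21}\right)^{2} = \left(\frac{169}{21}\right)^{2} = \frac{28561}{441}$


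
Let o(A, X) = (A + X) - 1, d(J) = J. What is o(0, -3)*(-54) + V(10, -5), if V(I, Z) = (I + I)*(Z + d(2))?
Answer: 156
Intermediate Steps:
o(A, X) = -1 + A + X
V(I, Z) = 2*I*(2 + Z) (V(I, Z) = (I + I)*(Z + 2) = (2*I)*(2 + Z) = 2*I*(2 + Z))
o(0, -3)*(-54) + V(10, -5) = (-1 + 0 - 3)*(-54) + 2*10*(2 - 5) = -4*(-54) + 2*10*(-3) = 216 - 60 = 156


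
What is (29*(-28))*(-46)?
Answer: 37352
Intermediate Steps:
(29*(-28))*(-46) = -812*(-46) = 37352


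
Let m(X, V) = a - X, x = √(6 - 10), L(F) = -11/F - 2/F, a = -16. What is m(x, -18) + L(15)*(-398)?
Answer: 4934/15 - 2*I ≈ 328.93 - 2.0*I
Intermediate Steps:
L(F) = -13/F
x = 2*I (x = √(-4) = 2*I ≈ 2.0*I)
m(X, V) = -16 - X
m(x, -18) + L(15)*(-398) = (-16 - 2*I) - 13/15*(-398) = (-16 - 2*I) + 5174/15 = 4934/15 - 2*I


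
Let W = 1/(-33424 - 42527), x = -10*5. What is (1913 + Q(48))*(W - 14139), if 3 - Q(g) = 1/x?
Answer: -10287793387319/379755 ≈ -2.7091e+7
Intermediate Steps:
x = -50
Q(g) = 151/50 (Q(g) = 3 - 1/(-50) = 3 - 1*(-1/50) = 3 + 1/50 = 151/50)
W = -1/75951 (W = 1/(-75951) = -1/75951 ≈ -1.3166e-5)
(1913 + Q(48))*(W - 14139) = (1913 + 151/50)*(-1/75951 - 14139) = (95801/50)*(-1073871190/75951) = -10287793387319/379755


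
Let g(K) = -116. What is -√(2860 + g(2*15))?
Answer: -14*√14 ≈ -52.383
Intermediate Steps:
-√(2860 + g(2*15)) = -√(2860 - 116) = -√2744 = -14*√14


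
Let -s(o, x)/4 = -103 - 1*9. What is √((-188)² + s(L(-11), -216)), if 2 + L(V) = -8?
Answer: 4*√2237 ≈ 189.19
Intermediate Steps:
L(V) = -10 (L(V) = -2 - 8 = -10)
s(o, x) = 448 (s(o, x) = -4*(-103 - 1*9) = -4*(-103 - 9) = -4*(-112) = 448)
√((-188)² + s(L(-11), -216)) = √((-188)² + 448) = √(35344 + 448) = √35792 = 4*√2237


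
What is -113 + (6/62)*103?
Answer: -3194/31 ≈ -103.03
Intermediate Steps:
-113 + (6/62)*103 = -113 + (6*(1/62))*103 = -113 + (3/31)*103 = -113 + 309/31 = -3194/31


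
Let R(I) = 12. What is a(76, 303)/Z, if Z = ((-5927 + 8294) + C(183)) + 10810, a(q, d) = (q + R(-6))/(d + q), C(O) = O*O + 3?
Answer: 88/17687551 ≈ 4.9752e-6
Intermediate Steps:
C(O) = 3 + O**2 (C(O) = O**2 + 3 = 3 + O**2)
a(q, d) = (12 + q)/(d + q) (a(q, d) = (q + 12)/(d + q) = (12 + q)/(d + q))
Z = 46669 (Z = ((-5927 + 8294) + (3 + 183**2)) + 10810 = (2367 + (3 + 33489)) + 10810 = (2367 + 33492) + 10810 = 35859 + 10810 = 46669)
a(76, 303)/Z = ((12 + 76)/(303 + 76))/46669 = (88/379)*(1/46669) = 88/17687551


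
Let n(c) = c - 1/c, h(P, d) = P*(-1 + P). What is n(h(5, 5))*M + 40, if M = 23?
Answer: 9977/20 ≈ 498.85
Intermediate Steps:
n(h(5, 5))*M + 40 = (5*(-1 + 5) - 1/(5*(-1 + 5)))*23 + 40 = (5*4 - 1/(5*4))*23 + 40 = (20 - 1/20)*23 + 40 = (399/20)*23 + 40 = 9177/20 + 40 = 9977/20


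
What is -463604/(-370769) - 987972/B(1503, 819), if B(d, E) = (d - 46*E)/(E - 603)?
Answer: 8793288595708/1490120611 ≈ 5901.1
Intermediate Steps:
B(d, E) = (d - 46*E)/(-603 + E)
-463604/(-370769) - 987972/B(1503, 819) = -463604/(-370769) - 987972*(-603 + 819)/(1503 - 46*819) = -463604*(-1/370769) - 987972*216/(1503 - 37674) = 463604/370769 - 987972/((1/216)*(-36171)) = 463604/370769 - 987972/(-4019/24) = 463604/370769 - 987972*(-24/4019) = 463604/370769 + 23711328/4019 = 8793288595708/1490120611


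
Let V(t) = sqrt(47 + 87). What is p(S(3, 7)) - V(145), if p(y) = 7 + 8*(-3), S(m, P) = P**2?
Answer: -17 - sqrt(134) ≈ -28.576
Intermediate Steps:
V(t) = sqrt(134)
p(y) = -17 (p(y) = 7 - 24 = -17)
p(S(3, 7)) - V(145) = -17 - sqrt(134)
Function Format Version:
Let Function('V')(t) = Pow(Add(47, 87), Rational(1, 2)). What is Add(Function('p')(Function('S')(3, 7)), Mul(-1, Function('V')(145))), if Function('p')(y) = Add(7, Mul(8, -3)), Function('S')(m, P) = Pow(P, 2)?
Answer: Add(-17, Mul(-1, Pow(134, Rational(1, 2)))) ≈ -28.576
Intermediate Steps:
Function('V')(t) = Pow(134, Rational(1, 2))
Function('p')(y) = -17 (Function('p')(y) = Add(7, -24) = -17)
Add(Function('p')(Function('S')(3, 7)), Mul(-1, Function('V')(145))) = Add(-17, Mul(-1, Pow(134, Rational(1, 2))))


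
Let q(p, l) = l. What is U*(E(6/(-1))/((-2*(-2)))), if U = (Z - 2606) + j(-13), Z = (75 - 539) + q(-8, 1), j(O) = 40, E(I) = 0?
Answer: 0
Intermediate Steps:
Z = -463 (Z = (75 - 539) + 1 = -464 + 1 = -463)
U = -3029 (U = (-463 - 2606) + 40 = -3069 + 40 = -3029)
U*(E(6/(-1))/((-2*(-2)))) = -0/((-2*(-2))) = -0/4 = -3029*0 = 0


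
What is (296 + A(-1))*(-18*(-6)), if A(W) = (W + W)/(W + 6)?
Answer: 159624/5 ≈ 31925.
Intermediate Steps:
A(W) = 2*W/(6 + W) (A(W) = (2*W)/(6 + W) = 2*W/(6 + W))
(296 + A(-1))*(-18*(-6)) = (296 + 2*(-1)/(6 - 1))*(-18*(-6)) = (296 + 2*(-1)/5)*108 = (296 + 2*(-1)*(⅕))*108 = (296 - ⅖)*108 = (1478/5)*108 = 159624/5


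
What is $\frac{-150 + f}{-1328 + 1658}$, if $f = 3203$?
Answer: $\frac{3053}{330} \approx 9.2515$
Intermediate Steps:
$\frac{-150 + f}{-1328 + 1658} = \frac{-150 + 3203}{-1328 + 1658} = \frac{3053}{330}$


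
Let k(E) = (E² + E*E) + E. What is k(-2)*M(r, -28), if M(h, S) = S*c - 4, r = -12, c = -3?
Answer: 480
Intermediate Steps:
M(h, S) = -4 - 3*S (M(h, S) = S*(-3) - 4 = -3*S - 4 = -4 - 3*S)
k(E) = E + 2*E² (k(E) = (E² + E²) + E = 2*E² + E = E + 2*E²)
k(-2)*M(r, -28) = (-2*(1 + 2*(-2)))*(-4 - 3*(-28)) = (-2*(1 - 4))*(-4 + 84) = -2*(-3)*80 = 6*80 = 480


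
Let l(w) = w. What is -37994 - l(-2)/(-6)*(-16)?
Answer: -113966/3 ≈ -37989.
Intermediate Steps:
-37994 - l(-2)/(-6)*(-16) = -37994 - -2/(-6)*(-16) = -37994 - (-⅙*(-2))*(-16) = -37994 - (-16)/3 = -37994 - 1*(-16/3) = -37994 + 16/3 = -113966/3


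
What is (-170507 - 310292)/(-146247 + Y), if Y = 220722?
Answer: -480799/74475 ≈ -6.4558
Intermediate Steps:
(-170507 - 310292)/(-146247 + Y) = (-170507 - 310292)/(-146247 + 220722) = -480799/74475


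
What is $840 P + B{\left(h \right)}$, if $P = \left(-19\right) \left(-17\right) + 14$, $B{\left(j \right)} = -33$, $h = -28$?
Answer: $283047$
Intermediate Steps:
$P = 337$ ($P = 323 + 14 = 337$)
$840 P + B{\left(h \right)} = 840 \cdot 337 - 33 = 283080 - 33 = 283047$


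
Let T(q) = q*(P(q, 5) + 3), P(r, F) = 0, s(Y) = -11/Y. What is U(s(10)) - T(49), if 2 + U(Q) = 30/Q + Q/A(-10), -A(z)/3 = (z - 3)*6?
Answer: -4537381/25740 ≈ -176.28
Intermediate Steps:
A(z) = 54 - 18*z (A(z) = -3*(z - 3)*6 = -3*(-3 + z)*6 = -3*(-18 + 6*z) = 54 - 18*z)
U(Q) = -2 + 30/Q + Q/234 (U(Q) = -2 + (30/Q + Q/(54 - 18*(-10))) = -2 + (30/Q + Q/(54 + 180)) = -2 + (30/Q + Q/234) = -2 + 30/Q + Q/234)
T(q) = 3*q (T(q) = q*(0 + 3) = q*3 = 3*q)
U(s(10)) - T(49) = (-2 + 30/((-11/10)) + (-11/10)/234) - 3*49 = (-2 + 30/((-11*⅒)) + (-11*⅒)/234) - 1*147 = (-2 + 30/(-11/10) + (1/234)*(-11/10)) - 147 = (-2 + 30*(-10/11) - 11/2340) - 147 = (-2 - 300/11 - 11/2340) - 147 = -753601/25740 - 147 = -4537381/25740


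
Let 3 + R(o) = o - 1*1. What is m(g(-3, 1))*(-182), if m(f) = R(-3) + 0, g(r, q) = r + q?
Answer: 1274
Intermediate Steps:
R(o) = -4 + o (R(o) = -3 + (o - 1*1) = -3 + (o - 1) = -3 + (-1 + o) = -4 + o)
g(r, q) = q + r
m(f) = -7 (m(f) = (-4 - 3) + 0 = -7 + 0 = -7)
m(g(-3, 1))*(-182) = -7*(-182) = 1274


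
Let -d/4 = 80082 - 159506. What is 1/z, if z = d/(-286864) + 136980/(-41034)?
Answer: -122616431/545114254 ≈ -0.22494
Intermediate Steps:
d = 317696 (d = -4*(80082 - 159506) = -4*(-79424) = 317696)
z = -545114254/122616431 (z = 317696/(-286864) + 136980/(-41034) = 317696*(-1/286864) + 136980*(-1/41034) = -19856/17929 - 22830/6839 = -545114254/122616431 ≈ -4.4457)
1/z = 1/(-545114254/122616431) = -122616431/545114254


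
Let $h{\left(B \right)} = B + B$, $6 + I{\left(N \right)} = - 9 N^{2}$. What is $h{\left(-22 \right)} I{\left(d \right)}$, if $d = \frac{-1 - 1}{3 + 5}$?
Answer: $\frac{1155}{4} \approx 288.75$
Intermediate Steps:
$d = - \frac{1}{4}$ ($d = - \frac{2}{8} = \left(-2\right) \frac{1}{8} = - \frac{1}{4} \approx -0.25$)
$I{\left(N \right)} = -6 - 9 N^{2}$
$h{\left(B \right)} = 2 B$
$h{\left(-22 \right)} I{\left(d \right)} = 2 \left(-22\right) \left(-6 - 9 \left(- \frac{1}{4}\right)^{2}\right) = - 44 \left(-6 - \frac{9}{16}\right) = \left(-44\right) \left(- \frac{105}{16}\right) = \frac{1155}{4}$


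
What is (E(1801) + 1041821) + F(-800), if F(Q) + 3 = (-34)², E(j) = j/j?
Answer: 1042975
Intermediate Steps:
E(j) = 1
F(Q) = 1153 (F(Q) = -3 + (-34)² = -3 + 1156 = 1153)
(E(1801) + 1041821) + F(-800) = (1 + 1041821) + 1153 = 1041822 + 1153 = 1042975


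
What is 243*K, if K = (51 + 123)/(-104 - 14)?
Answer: -21141/59 ≈ -358.32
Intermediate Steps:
K = -87/59 (K = 174/(-118) = 174*(-1/118) = -87/59 ≈ -1.4746)
243*K = 243*(-87/59) = -21141/59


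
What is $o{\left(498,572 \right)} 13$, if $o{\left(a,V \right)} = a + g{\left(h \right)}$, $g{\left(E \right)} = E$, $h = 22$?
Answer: $6760$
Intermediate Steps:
$o{\left(a,V \right)} = 22 + a$ ($o{\left(a,V \right)} = a + 22 = 22 + a$)
$o{\left(498,572 \right)} 13 = \left(22 + 498\right) 13 = 520 \cdot 13 = 6760$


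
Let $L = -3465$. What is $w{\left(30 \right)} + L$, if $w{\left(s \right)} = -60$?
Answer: $-3525$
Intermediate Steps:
$w{\left(30 \right)} + L = -60 - 3465 = -3525$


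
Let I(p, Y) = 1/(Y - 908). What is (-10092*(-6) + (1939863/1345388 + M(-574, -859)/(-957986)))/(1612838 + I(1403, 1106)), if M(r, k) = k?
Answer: 351202877706661857/9354271579761979850 ≈ 0.037545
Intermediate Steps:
I(p, Y) = 1/(-908 + Y)
(-10092*(-6) + (1939863/1345388 + M(-574, -859)/(-957986)))/(1612838 + I(1403, 1106)) = (-10092*(-6) + (1939863/1345388 - 859/(-957986)))/(1612838 + 1/(-908 + 1106)) = (60552 + (1939863*(1/1345388) - 859*(-1/957986)))/(1612838 + 1/198) = (60552 + (1939863/1345388 + 859/957986))/(1612838 + 1/198) = (60552 + 929758642105/644431434284)/(319341925/198) = (39022541967406873/644431434284)*(198/319341925) = 351202877706661857/9354271579761979850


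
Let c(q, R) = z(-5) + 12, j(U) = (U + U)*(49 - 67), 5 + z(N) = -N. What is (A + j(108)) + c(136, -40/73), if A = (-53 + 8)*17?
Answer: -4641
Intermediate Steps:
z(N) = -5 - N
j(U) = -36*U (j(U) = (2*U)*(-18) = -36*U)
c(q, R) = 12 (c(q, R) = (-5 - 1*(-5)) + 12 = (-5 + 5) + 12 = 0 + 12 = 12)
A = -765 (A = -45*17 = -765)
(A + j(108)) + c(136, -40/73) = (-765 - 36*108) + 12 = (-765 - 3888) + 12 = -4653 + 12 = -4641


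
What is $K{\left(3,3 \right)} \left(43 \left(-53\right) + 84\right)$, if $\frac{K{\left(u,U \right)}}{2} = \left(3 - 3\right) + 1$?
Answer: $-4390$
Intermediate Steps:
$K{\left(u,U \right)} = 2$ ($K{\left(u,U \right)} = 2 \left(\left(3 - 3\right) + 1\right) = 2 \left(0 + 1\right) = 2 \cdot 1 = 2$)
$K{\left(3,3 \right)} \left(43 \left(-53\right) + 84\right) = 2 \left(43 \left(-53\right) + 84\right) = 2 \left(-2279 + 84\right) = 2 \left(-2195\right) = -4390$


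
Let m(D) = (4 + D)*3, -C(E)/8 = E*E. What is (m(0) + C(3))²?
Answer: 3600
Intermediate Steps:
C(E) = -8*E² (C(E) = -8*E*E = -8*E²)
m(D) = 12 + 3*D
(m(0) + C(3))² = ((12 + 3*0) - 8*3²)² = ((12 + 0) - 8*9)² = (12 - 72)² = (-60)² = 3600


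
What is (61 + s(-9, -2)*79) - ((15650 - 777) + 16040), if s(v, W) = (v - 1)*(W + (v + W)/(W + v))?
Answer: -30062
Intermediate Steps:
s(v, W) = (1 + W)*(-1 + v) (s(v, W) = (-1 + v)*(W + (W + v)/(W + v)) = (-1 + v)*(W + 1) = (-1 + v)*(1 + W) = (1 + W)*(-1 + v))
(61 + s(-9, -2)*79) - ((15650 - 777) + 16040) = (61 + (-1 - 9 - 1*(-2) - 2*(-9))*79) - ((15650 - 777) + 16040) = (61 + (-1 - 9 + 2 + 18)*79) - (14873 + 16040) = (61 + 10*79) - 1*30913 = (61 + 790) - 30913 = 851 - 30913 = -30062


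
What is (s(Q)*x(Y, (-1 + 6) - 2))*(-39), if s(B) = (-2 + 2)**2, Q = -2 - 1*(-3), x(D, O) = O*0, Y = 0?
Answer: 0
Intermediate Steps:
x(D, O) = 0
Q = 1 (Q = -2 + 3 = 1)
s(B) = 0 (s(B) = 0**2 = 0)
(s(Q)*x(Y, (-1 + 6) - 2))*(-39) = (0*0)*(-39) = 0*(-39) = 0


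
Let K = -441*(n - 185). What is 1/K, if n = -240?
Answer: 1/187425 ≈ 5.3355e-6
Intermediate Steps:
K = 187425 (K = -441*(-240 - 185) = -441*(-425) = 187425)
1/K = 1/187425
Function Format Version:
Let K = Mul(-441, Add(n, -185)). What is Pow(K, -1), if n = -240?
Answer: Rational(1, 187425) ≈ 5.3355e-6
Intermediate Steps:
K = 187425 (K = Mul(-441, Add(-240, -185)) = Mul(-441, -425) = 187425)
Pow(K, -1) = Pow(187425, -1) = Rational(1, 187425)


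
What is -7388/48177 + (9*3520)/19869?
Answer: 459818396/319076271 ≈ 1.4411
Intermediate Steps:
-7388/48177 + (9*3520)/19869 = -7388*1/48177 + 31680*(1/19869) = -7388/48177 + 10560/6623 = 459818396/319076271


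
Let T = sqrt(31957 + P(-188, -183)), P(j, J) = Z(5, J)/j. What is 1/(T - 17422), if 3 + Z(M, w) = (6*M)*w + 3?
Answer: -1637668/28528445193 - sqrt(282630082)/28528445193 ≈ -5.7994e-5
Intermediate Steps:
Z(M, w) = 6*M*w (Z(M, w) = -3 + ((6*M)*w + 3) = -3 + (6*M*w + 3) = -3 + (3 + 6*M*w) = 6*M*w)
P(j, J) = 30*J/j (P(j, J) = (6*5*J)/j = (30*J)/j = 30*J/j)
T = sqrt(282630082)/94 (T = sqrt(31957 + 30*(-183)/(-188)) = sqrt(31957 + 30*(-183)*(-1/188)) = sqrt(31957 + 2745/94) = sqrt(3006703/94) = sqrt(282630082)/94 ≈ 178.85)
1/(T - 17422) = 1/(sqrt(282630082)/94 - 17422) = 1/(-17422 + sqrt(282630082)/94)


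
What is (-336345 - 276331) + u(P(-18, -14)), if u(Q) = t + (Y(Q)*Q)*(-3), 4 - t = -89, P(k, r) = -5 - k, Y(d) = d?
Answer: -613090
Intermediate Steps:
t = 93 (t = 4 - 1*(-89) = 4 + 89 = 93)
u(Q) = 93 - 3*Q² (u(Q) = 93 + (Q*Q)*(-3) = 93 + Q²*(-3) = 93 - 3*Q²)
(-336345 - 276331) + u(P(-18, -14)) = (-336345 - 276331) + (93 - 3*(-5 - 1*(-18))²) = -612676 + (93 - 3*(-5 + 18)²) = -612676 + (93 - 3*13²) = -612676 + (93 - 3*169) = -612676 + (93 - 507) = -612676 - 414 = -613090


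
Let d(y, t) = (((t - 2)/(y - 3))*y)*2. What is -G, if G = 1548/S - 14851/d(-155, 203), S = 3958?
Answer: 2297706221/61655745 ≈ 37.267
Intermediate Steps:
d(y, t) = 2*y*(-2 + t)/(-3 + y) (d(y, t) = (((-2 + t)/(-3 + y))*y)*2 = (y*(-2 + t)/(-3 + y))*2 = 2*y*(-2 + t)/(-3 + y))
G = -2297706221/61655745 (G = 1548/3958 - 14851*(-(-3 - 155)/(310*(-2 + 203))) = 1548*(1/3958) - 14851/(2*(-155)*201/(-158)) = 774/1979 - 14851/(2*(-155)*(-1/158)*201) = 774/1979 - 14851/31155/79 = 774/1979 - 14851*79/31155 = 774/1979 - 1173229/31155 = -2297706221/61655745 ≈ -37.267)
-G = -1*(-2297706221/61655745) = 2297706221/61655745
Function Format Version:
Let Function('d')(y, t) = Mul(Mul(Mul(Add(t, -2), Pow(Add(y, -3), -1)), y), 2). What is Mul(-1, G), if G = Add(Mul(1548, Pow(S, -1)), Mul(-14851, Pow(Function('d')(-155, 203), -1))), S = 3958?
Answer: Rational(2297706221, 61655745) ≈ 37.267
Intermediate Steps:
Function('d')(y, t) = Mul(2, y, Pow(Add(-3, y), -1), Add(-2, t)) (Function('d')(y, t) = Mul(Mul(Mul(Add(-2, t), Pow(Add(-3, y), -1)), y), 2) = Mul(Mul(Mul(Pow(Add(-3, y), -1), Add(-2, t)), y), 2) = Mul(Mul(y, Pow(Add(-3, y), -1), Add(-2, t)), 2) = Mul(2, y, Pow(Add(-3, y), -1), Add(-2, t)))
G = Rational(-2297706221, 61655745) (G = Add(Mul(1548, Pow(3958, -1)), Mul(-14851, Pow(Mul(2, -155, Pow(Add(-3, -155), -1), Add(-2, 203)), -1))) = Add(Mul(1548, Rational(1, 3958)), Mul(-14851, Pow(Mul(2, -155, Pow(-158, -1), 201), -1))) = Add(Rational(774, 1979), Mul(-14851, Pow(Mul(2, -155, Rational(-1, 158), 201), -1))) = Add(Rational(774, 1979), Mul(-14851, Pow(Rational(31155, 79), -1))) = Add(Rational(774, 1979), Mul(-14851, Rational(79, 31155))) = Add(Rational(774, 1979), Rational(-1173229, 31155)) = Rational(-2297706221, 61655745) ≈ -37.267)
Mul(-1, G) = Mul(-1, Rational(-2297706221, 61655745)) = Rational(2297706221, 61655745)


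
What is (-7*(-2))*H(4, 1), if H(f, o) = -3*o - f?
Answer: -98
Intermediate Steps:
H(f, o) = -f - 3*o
(-7*(-2))*H(4, 1) = (-7*(-2))*(-1*4 - 3*1) = 14*(-4 - 3) = 14*(-7) = -98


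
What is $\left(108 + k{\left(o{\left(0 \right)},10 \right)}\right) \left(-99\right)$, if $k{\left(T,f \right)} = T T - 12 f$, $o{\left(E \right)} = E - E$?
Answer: $1188$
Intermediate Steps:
$o{\left(E \right)} = 0$
$k{\left(T,f \right)} = T^{2} - 12 f$
$\left(108 + k{\left(o{\left(0 \right)},10 \right)}\right) \left(-99\right) = \left(108 + \left(0^{2} - 120\right)\right) \left(-99\right) = \left(108 + \left(0 - 120\right)\right) \left(-99\right) = \left(108 - 120\right) \left(-99\right) = \left(-12\right) \left(-99\right) = 1188$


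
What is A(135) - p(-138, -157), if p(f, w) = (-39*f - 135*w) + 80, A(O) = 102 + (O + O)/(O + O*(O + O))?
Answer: -7196403/271 ≈ -26555.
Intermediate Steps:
A(O) = 102 + 2*O/(O + 2*O²) (A(O) = 102 + (2*O)/(O + O*(2*O)) = 102 + (2*O)/(O + 2*O²) = 102 + 2*O/(O + 2*O²))
p(f, w) = 80 - 135*w - 39*f (p(f, w) = (-135*w - 39*f) + 80 = 80 - 135*w - 39*f)
A(135) - p(-138, -157) = 4*(26 + 51*135)/(1 + 2*135) - (80 - 135*(-157) - 39*(-138)) = 4*(26 + 6885)/(1 + 270) - (80 + 21195 + 5382) = 4*6911/271 - 1*26657 = 4*(1/271)*6911 - 26657 = 27644/271 - 26657 = -7196403/271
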